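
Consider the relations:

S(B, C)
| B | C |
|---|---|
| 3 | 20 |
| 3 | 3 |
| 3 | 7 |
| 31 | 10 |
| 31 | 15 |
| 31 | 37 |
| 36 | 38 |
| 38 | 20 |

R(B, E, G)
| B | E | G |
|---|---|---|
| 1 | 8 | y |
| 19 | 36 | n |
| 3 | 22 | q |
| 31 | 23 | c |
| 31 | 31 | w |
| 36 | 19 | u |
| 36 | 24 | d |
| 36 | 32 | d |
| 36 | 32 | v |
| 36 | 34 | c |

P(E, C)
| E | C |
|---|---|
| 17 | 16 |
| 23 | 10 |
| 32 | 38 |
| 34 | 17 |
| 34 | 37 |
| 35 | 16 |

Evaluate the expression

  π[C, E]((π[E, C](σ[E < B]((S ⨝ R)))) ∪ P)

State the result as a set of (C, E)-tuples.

{(10, 23), (15, 23), (16, 17), (16, 35), (17, 34), (37, 23), (37, 34), (38, 19), (38, 24), (38, 32), (38, 34)}

Natural join on B: {(3, 20, 22, q), (3, 3, 22, q), (3, 7, 22, q), (31, 10, 23, c), (31, 10, 31, w), (31, 15, 23, c), (31, 15, 31, w), (31, 37, 23, c), (31, 37, 31, w), (36, 38, 19, u), (36, 38, 24, d), (36, 38, 32, d), (36, 38, 32, v), (36, 38, 34, c)}
Selection E < B: {(31, 10, 23, c), (31, 15, 23, c), (31, 37, 23, c), (36, 38, 19, u), (36, 38, 24, d), (36, 38, 32, d), (36, 38, 32, v), (36, 38, 34, c)}
π_{E, C} gives {(19, 38), (23, 10), (23, 15), (23, 37), (24, 38), (32, 38), (34, 38)} (1 duplicate(s) eliminated).
Set union of the two operands is {(17, 16), (19, 38), (23, 10), (23, 15), (23, 37), (24, 38), (32, 38), (34, 17), (34, 37), (34, 38), (35, 16)}.
π_{C, E} gives {(10, 23), (15, 23), (16, 17), (16, 35), (17, 34), (37, 23), (37, 34), (38, 19), (38, 24), (38, 32), (38, 34)}.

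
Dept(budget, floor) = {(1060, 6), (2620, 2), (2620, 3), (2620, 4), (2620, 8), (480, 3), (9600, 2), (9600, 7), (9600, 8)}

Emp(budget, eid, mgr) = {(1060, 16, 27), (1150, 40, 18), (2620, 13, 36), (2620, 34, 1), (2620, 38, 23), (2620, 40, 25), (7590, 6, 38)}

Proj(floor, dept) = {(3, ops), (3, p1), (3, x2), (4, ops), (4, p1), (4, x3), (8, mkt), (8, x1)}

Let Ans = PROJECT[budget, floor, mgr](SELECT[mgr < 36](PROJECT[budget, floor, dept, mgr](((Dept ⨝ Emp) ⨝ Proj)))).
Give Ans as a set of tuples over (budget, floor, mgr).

{(2620, 3, 1), (2620, 3, 23), (2620, 3, 25), (2620, 4, 1), (2620, 4, 23), (2620, 4, 25), (2620, 8, 1), (2620, 8, 23), (2620, 8, 25)}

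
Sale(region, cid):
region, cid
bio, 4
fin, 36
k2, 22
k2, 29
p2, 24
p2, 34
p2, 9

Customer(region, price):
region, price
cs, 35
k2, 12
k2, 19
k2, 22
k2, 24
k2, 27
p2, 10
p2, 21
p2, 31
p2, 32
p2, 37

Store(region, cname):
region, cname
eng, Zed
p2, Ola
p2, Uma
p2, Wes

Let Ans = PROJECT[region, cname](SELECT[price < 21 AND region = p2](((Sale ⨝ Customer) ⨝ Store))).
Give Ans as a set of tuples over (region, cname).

Natural join on region: {(k2, 22, 12), (k2, 22, 19), (k2, 22, 22), (k2, 22, 24), (k2, 22, 27), (k2, 29, 12), (k2, 29, 19), (k2, 29, 22), (k2, 29, 24), (k2, 29, 27), (p2, 24, 10), (p2, 24, 21), (p2, 24, 31), (p2, 24, 32), (p2, 24, 37), (p2, 34, 10), (p2, 34, 21), (p2, 34, 31), (p2, 34, 32), (p2, 34, 37), (p2, 9, 10), (p2, 9, 21), (p2, 9, 31), (p2, 9, 32), (p2, 9, 37)}
Natural join on region: {(p2, 24, 10, Ola), (p2, 24, 10, Uma), (p2, 24, 10, Wes), (p2, 24, 21, Ola), (p2, 24, 21, Uma), (p2, 24, 21, Wes), (p2, 24, 31, Ola), (p2, 24, 31, Uma), (p2, 24, 31, Wes), (p2, 24, 32, Ola), (p2, 24, 32, Uma), (p2, 24, 32, Wes), (p2, 24, 37, Ola), (p2, 24, 37, Uma), (p2, 24, 37, Wes), (p2, 34, 10, Ola), (p2, 34, 10, Uma), (p2, 34, 10, Wes), (p2, 34, 21, Ola), (p2, 34, 21, Uma), (p2, 34, 21, Wes), (p2, 34, 31, Ola), (p2, 34, 31, Uma), (p2, 34, 31, Wes), (p2, 34, 32, Ola), (p2, 34, 32, Uma), (p2, 34, 32, Wes), (p2, 34, 37, Ola), (p2, 34, 37, Uma), (p2, 34, 37, Wes), (p2, 9, 10, Ola), (p2, 9, 10, Uma), (p2, 9, 10, Wes), (p2, 9, 21, Ola), (p2, 9, 21, Uma), (p2, 9, 21, Wes), (p2, 9, 31, Ola), (p2, 9, 31, Uma), (p2, 9, 31, Wes), (p2, 9, 32, Ola), (p2, 9, 32, Uma), (p2, 9, 32, Wes), (p2, 9, 37, Ola), (p2, 9, 37, Uma), (p2, 9, 37, Wes)}
Selection price < 21 AND region = p2: {(p2, 24, 10, Ola), (p2, 24, 10, Uma), (p2, 24, 10, Wes), (p2, 34, 10, Ola), (p2, 34, 10, Uma), (p2, 34, 10, Wes), (p2, 9, 10, Ola), (p2, 9, 10, Uma), (p2, 9, 10, Wes)}
Keep only column(s) region, cname (6 duplicate(s) eliminated): {(p2, Ola), (p2, Uma), (p2, Wes)}

{(p2, Ola), (p2, Uma), (p2, Wes)}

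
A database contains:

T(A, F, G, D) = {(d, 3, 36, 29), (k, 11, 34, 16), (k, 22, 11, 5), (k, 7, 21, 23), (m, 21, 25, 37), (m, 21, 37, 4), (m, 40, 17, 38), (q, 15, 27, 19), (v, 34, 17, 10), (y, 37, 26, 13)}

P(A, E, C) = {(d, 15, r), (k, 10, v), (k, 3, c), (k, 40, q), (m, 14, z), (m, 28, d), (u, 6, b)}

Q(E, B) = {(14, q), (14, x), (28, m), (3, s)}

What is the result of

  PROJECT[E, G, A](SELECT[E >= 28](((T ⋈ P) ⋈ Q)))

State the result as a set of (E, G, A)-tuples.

{(28, 17, m), (28, 25, m), (28, 37, m)}

Joining T and P on A yields {(d, 3, 36, 29, 15, r), (k, 11, 34, 16, 10, v), (k, 11, 34, 16, 3, c), (k, 11, 34, 16, 40, q), (k, 22, 11, 5, 10, v), (k, 22, 11, 5, 3, c), (k, 22, 11, 5, 40, q), (k, 7, 21, 23, 10, v), (k, 7, 21, 23, 3, c), (k, 7, 21, 23, 40, q), (m, 21, 25, 37, 14, z), (m, 21, 25, 37, 28, d), (m, 21, 37, 4, 14, z), (m, 21, 37, 4, 28, d), (m, 40, 17, 38, 14, z), (m, 40, 17, 38, 28, d)}.
Joining (T ⋈ P) and Q on E yields {(k, 11, 34, 16, 3, c, s), (k, 22, 11, 5, 3, c, s), (k, 7, 21, 23, 3, c, s), (m, 21, 25, 37, 14, z, q), (m, 21, 25, 37, 14, z, x), (m, 21, 25, 37, 28, d, m), (m, 21, 37, 4, 14, z, q), (m, 21, 37, 4, 14, z, x), (m, 21, 37, 4, 28, d, m), (m, 40, 17, 38, 14, z, q), (m, 40, 17, 38, 14, z, x), (m, 40, 17, 38, 28, d, m)}.
σ[E >= 28]: keep tuples satisfying E >= 28 → {(m, 21, 25, 37, 28, d, m), (m, 21, 37, 4, 28, d, m), (m, 40, 17, 38, 28, d, m)}
Keep only column(s) E, G, A: {(28, 17, m), (28, 25, m), (28, 37, m)}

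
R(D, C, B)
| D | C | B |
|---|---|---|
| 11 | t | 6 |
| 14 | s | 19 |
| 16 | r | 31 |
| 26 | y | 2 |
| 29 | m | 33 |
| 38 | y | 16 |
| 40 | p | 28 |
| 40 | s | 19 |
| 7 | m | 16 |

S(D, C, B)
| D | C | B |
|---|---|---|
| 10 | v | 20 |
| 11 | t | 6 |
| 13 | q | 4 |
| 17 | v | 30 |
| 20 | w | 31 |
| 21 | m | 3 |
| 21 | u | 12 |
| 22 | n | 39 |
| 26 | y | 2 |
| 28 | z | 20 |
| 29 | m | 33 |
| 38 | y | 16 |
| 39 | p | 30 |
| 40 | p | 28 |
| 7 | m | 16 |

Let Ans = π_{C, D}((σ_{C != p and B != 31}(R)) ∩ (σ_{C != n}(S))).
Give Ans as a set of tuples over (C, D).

{(m, 29), (m, 7), (t, 11), (y, 26), (y, 38)}

σ[C != p and B != 31]: keep tuples satisfying C != p and B != 31 → {(11, t, 6), (14, s, 19), (26, y, 2), (29, m, 33), (38, y, 16), (40, s, 19), (7, m, 16)}
σ[C != n]: keep tuples satisfying C != n → {(10, v, 20), (11, t, 6), (13, q, 4), (17, v, 30), (20, w, 31), (21, m, 3), (21, u, 12), (26, y, 2), (28, z, 20), (29, m, 33), (38, y, 16), (39, p, 30), (40, p, 28), (7, m, 16)}
Intersection: {(11, t, 6), (14, s, 19), (26, y, 2), (29, m, 33), (38, y, 16), (40, s, 19), (7, m, 16)} with {(10, v, 20), (11, t, 6), (13, q, 4), (17, v, 30), (20, w, 31), (21, m, 3), (21, u, 12), (26, y, 2), (28, z, 20), (29, m, 33), (38, y, 16), (39, p, 30), (40, p, 28), (7, m, 16)} → {(11, t, 6), (26, y, 2), (29, m, 33), (38, y, 16), (7, m, 16)}
Keep only column(s) C, D: {(m, 29), (m, 7), (t, 11), (y, 26), (y, 38)}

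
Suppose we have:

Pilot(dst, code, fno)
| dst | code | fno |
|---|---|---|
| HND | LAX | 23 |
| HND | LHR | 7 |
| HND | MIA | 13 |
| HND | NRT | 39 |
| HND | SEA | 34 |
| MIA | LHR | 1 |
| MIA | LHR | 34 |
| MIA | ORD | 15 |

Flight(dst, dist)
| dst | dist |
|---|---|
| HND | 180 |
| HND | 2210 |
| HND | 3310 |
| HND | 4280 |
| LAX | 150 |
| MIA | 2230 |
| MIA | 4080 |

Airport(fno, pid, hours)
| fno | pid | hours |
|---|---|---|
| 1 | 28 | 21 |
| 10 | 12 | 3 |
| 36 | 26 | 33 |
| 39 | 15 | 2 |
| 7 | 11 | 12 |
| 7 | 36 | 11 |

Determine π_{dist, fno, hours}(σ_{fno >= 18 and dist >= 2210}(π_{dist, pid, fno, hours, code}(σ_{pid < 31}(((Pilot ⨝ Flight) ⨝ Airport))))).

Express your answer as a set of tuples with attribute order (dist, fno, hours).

Joining Pilot and Flight on dst yields {(HND, LAX, 23, 180), (HND, LAX, 23, 2210), (HND, LAX, 23, 3310), (HND, LAX, 23, 4280), (HND, LHR, 7, 180), (HND, LHR, 7, 2210), (HND, LHR, 7, 3310), (HND, LHR, 7, 4280), (HND, MIA, 13, 180), (HND, MIA, 13, 2210), (HND, MIA, 13, 3310), (HND, MIA, 13, 4280), (HND, NRT, 39, 180), (HND, NRT, 39, 2210), (HND, NRT, 39, 3310), (HND, NRT, 39, 4280), (HND, SEA, 34, 180), (HND, SEA, 34, 2210), (HND, SEA, 34, 3310), (HND, SEA, 34, 4280), (MIA, LHR, 1, 2230), (MIA, LHR, 1, 4080), (MIA, LHR, 34, 2230), (MIA, LHR, 34, 4080), (MIA, ORD, 15, 2230), (MIA, ORD, 15, 4080)}.
Joining (Pilot ⨝ Flight) and Airport on fno yields {(HND, LHR, 7, 180, 11, 12), (HND, LHR, 7, 180, 36, 11), (HND, LHR, 7, 2210, 11, 12), (HND, LHR, 7, 2210, 36, 11), (HND, LHR, 7, 3310, 11, 12), (HND, LHR, 7, 3310, 36, 11), (HND, LHR, 7, 4280, 11, 12), (HND, LHR, 7, 4280, 36, 11), (HND, NRT, 39, 180, 15, 2), (HND, NRT, 39, 2210, 15, 2), (HND, NRT, 39, 3310, 15, 2), (HND, NRT, 39, 4280, 15, 2), (MIA, LHR, 1, 2230, 28, 21), (MIA, LHR, 1, 4080, 28, 21)}.
Apply σ_{pid < 31}; surviving tuples: {(HND, LHR, 7, 180, 11, 12), (HND, LHR, 7, 2210, 11, 12), (HND, LHR, 7, 3310, 11, 12), (HND, LHR, 7, 4280, 11, 12), (HND, NRT, 39, 180, 15, 2), (HND, NRT, 39, 2210, 15, 2), (HND, NRT, 39, 3310, 15, 2), (HND, NRT, 39, 4280, 15, 2), (MIA, LHR, 1, 2230, 28, 21), (MIA, LHR, 1, 4080, 28, 21)}
π_{dist, pid, fno, hours, code} gives {(180, 11, 7, 12, LHR), (180, 15, 39, 2, NRT), (2210, 11, 7, 12, LHR), (2210, 15, 39, 2, NRT), (2230, 28, 1, 21, LHR), (3310, 11, 7, 12, LHR), (3310, 15, 39, 2, NRT), (4080, 28, 1, 21, LHR), (4280, 11, 7, 12, LHR), (4280, 15, 39, 2, NRT)}.
Apply σ_{fno >= 18 and dist >= 2210}; surviving tuples: {(2210, 15, 39, 2, NRT), (3310, 15, 39, 2, NRT), (4280, 15, 39, 2, NRT)}
π_{dist, fno, hours} gives {(2210, 39, 2), (3310, 39, 2), (4280, 39, 2)}.

{(2210, 39, 2), (3310, 39, 2), (4280, 39, 2)}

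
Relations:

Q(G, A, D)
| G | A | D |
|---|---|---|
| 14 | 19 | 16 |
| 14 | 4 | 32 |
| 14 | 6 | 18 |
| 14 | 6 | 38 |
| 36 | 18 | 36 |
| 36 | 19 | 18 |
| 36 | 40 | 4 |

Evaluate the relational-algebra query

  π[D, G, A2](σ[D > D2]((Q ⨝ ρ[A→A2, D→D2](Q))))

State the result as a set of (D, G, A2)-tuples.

ρ[A→A2, D→D2]: schema becomes (G, A2, D2); tuples unchanged.
Q ⋈ ρ[A→A2, D→D2](Q) (natural join on G): {(14, 19, 16, 19, 16), (14, 19, 16, 4, 32), (14, 19, 16, 6, 18), (14, 19, 16, 6, 38), (14, 4, 32, 19, 16), (14, 4, 32, 4, 32), (14, 4, 32, 6, 18), (14, 4, 32, 6, 38), (14, 6, 18, 19, 16), (14, 6, 18, 4, 32), (14, 6, 18, 6, 18), (14, 6, 18, 6, 38), (14, 6, 38, 19, 16), (14, 6, 38, 4, 32), (14, 6, 38, 6, 18), (14, 6, 38, 6, 38), (36, 18, 36, 18, 36), (36, 18, 36, 19, 18), (36, 18, 36, 40, 4), (36, 19, 18, 18, 36), (36, 19, 18, 19, 18), (36, 19, 18, 40, 4), (36, 40, 4, 18, 36), (36, 40, 4, 19, 18), (36, 40, 4, 40, 4)}
Apply σ_{D > D2}; surviving tuples: {(14, 4, 32, 19, 16), (14, 4, 32, 6, 18), (14, 6, 18, 19, 16), (14, 6, 38, 19, 16), (14, 6, 38, 4, 32), (14, 6, 38, 6, 18), (36, 18, 36, 19, 18), (36, 18, 36, 40, 4), (36, 19, 18, 40, 4)}
π[D, G, A2]: project onto (D, G, A2) → {(18, 14, 19), (18, 36, 40), (32, 14, 19), (32, 14, 6), (36, 36, 19), (36, 36, 40), (38, 14, 19), (38, 14, 4), (38, 14, 6)}

{(18, 14, 19), (18, 36, 40), (32, 14, 19), (32, 14, 6), (36, 36, 19), (36, 36, 40), (38, 14, 19), (38, 14, 4), (38, 14, 6)}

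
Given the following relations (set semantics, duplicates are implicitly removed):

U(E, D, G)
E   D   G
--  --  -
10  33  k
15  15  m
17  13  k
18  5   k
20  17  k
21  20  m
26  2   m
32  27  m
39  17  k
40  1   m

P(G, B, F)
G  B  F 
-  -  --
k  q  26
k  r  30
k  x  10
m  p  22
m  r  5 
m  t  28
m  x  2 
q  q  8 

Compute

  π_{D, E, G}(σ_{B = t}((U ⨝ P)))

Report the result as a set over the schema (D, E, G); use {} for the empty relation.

{(1, 40, m), (15, 15, m), (2, 26, m), (20, 21, m), (27, 32, m)}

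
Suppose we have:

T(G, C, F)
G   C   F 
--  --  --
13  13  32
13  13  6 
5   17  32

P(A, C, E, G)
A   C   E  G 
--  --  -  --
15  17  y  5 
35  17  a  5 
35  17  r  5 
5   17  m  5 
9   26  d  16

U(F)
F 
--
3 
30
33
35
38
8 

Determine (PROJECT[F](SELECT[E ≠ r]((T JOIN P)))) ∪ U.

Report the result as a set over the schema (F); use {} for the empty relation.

{3, 30, 32, 33, 35, 38, 8}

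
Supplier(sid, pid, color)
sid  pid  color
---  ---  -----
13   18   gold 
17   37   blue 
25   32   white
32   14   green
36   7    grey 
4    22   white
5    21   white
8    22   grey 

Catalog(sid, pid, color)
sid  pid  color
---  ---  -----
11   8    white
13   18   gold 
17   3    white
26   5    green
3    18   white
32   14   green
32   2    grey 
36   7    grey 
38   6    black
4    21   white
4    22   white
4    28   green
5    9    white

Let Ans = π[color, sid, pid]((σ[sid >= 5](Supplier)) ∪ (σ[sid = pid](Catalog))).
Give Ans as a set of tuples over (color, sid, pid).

Filtering on sid >= 5 leaves {(13, 18, gold), (17, 37, blue), (25, 32, white), (32, 14, green), (36, 7, grey), (5, 21, white), (8, 22, grey)}.
Filtering on sid = pid leaves {}.
Taking the union: {(13, 18, gold), (17, 37, blue), (25, 32, white), (32, 14, green), (36, 7, grey), (5, 21, white), (8, 22, grey)}
π[color, sid, pid]: project onto (color, sid, pid) → {(blue, 17, 37), (gold, 13, 18), (green, 32, 14), (grey, 36, 7), (grey, 8, 22), (white, 25, 32), (white, 5, 21)}

{(blue, 17, 37), (gold, 13, 18), (green, 32, 14), (grey, 36, 7), (grey, 8, 22), (white, 25, 32), (white, 5, 21)}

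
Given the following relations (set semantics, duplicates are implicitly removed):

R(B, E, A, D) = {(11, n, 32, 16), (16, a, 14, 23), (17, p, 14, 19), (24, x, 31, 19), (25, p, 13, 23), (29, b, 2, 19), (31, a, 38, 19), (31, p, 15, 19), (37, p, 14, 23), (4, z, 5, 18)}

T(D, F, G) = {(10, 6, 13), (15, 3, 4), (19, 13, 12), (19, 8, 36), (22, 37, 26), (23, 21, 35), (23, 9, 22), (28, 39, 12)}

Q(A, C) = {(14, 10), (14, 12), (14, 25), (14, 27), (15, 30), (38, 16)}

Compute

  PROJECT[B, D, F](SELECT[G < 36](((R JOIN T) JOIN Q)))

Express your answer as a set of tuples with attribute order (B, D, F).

{(16, 23, 21), (16, 23, 9), (17, 19, 13), (31, 19, 13), (37, 23, 21), (37, 23, 9)}

R ⋈ T (natural join on D): {(16, a, 14, 23, 21, 35), (16, a, 14, 23, 9, 22), (17, p, 14, 19, 13, 12), (17, p, 14, 19, 8, 36), (24, x, 31, 19, 13, 12), (24, x, 31, 19, 8, 36), (25, p, 13, 23, 21, 35), (25, p, 13, 23, 9, 22), (29, b, 2, 19, 13, 12), (29, b, 2, 19, 8, 36), (31, a, 38, 19, 13, 12), (31, a, 38, 19, 8, 36), (31, p, 15, 19, 13, 12), (31, p, 15, 19, 8, 36), (37, p, 14, 23, 21, 35), (37, p, 14, 23, 9, 22)}
(R JOIN T) ⋈ Q (natural join on A): {(16, a, 14, 23, 21, 35, 10), (16, a, 14, 23, 21, 35, 12), (16, a, 14, 23, 21, 35, 25), (16, a, 14, 23, 21, 35, 27), (16, a, 14, 23, 9, 22, 10), (16, a, 14, 23, 9, 22, 12), (16, a, 14, 23, 9, 22, 25), (16, a, 14, 23, 9, 22, 27), (17, p, 14, 19, 13, 12, 10), (17, p, 14, 19, 13, 12, 12), (17, p, 14, 19, 13, 12, 25), (17, p, 14, 19, 13, 12, 27), (17, p, 14, 19, 8, 36, 10), (17, p, 14, 19, 8, 36, 12), (17, p, 14, 19, 8, 36, 25), (17, p, 14, 19, 8, 36, 27), (31, a, 38, 19, 13, 12, 16), (31, a, 38, 19, 8, 36, 16), (31, p, 15, 19, 13, 12, 30), (31, p, 15, 19, 8, 36, 30), (37, p, 14, 23, 21, 35, 10), (37, p, 14, 23, 21, 35, 12), (37, p, 14, 23, 21, 35, 25), (37, p, 14, 23, 21, 35, 27), (37, p, 14, 23, 9, 22, 10), (37, p, 14, 23, 9, 22, 12), (37, p, 14, 23, 9, 22, 25), (37, p, 14, 23, 9, 22, 27)}
Selection G < 36: {(16, a, 14, 23, 21, 35, 10), (16, a, 14, 23, 21, 35, 12), (16, a, 14, 23, 21, 35, 25), (16, a, 14, 23, 21, 35, 27), (16, a, 14, 23, 9, 22, 10), (16, a, 14, 23, 9, 22, 12), (16, a, 14, 23, 9, 22, 25), (16, a, 14, 23, 9, 22, 27), (17, p, 14, 19, 13, 12, 10), (17, p, 14, 19, 13, 12, 12), (17, p, 14, 19, 13, 12, 25), (17, p, 14, 19, 13, 12, 27), (31, a, 38, 19, 13, 12, 16), (31, p, 15, 19, 13, 12, 30), (37, p, 14, 23, 21, 35, 10), (37, p, 14, 23, 21, 35, 12), (37, p, 14, 23, 21, 35, 25), (37, p, 14, 23, 21, 35, 27), (37, p, 14, 23, 9, 22, 10), (37, p, 14, 23, 9, 22, 12), (37, p, 14, 23, 9, 22, 25), (37, p, 14, 23, 9, 22, 27)}
π[B, D, F]: project onto (B, D, F) (16 duplicate(s) eliminated) → {(16, 23, 21), (16, 23, 9), (17, 19, 13), (31, 19, 13), (37, 23, 21), (37, 23, 9)}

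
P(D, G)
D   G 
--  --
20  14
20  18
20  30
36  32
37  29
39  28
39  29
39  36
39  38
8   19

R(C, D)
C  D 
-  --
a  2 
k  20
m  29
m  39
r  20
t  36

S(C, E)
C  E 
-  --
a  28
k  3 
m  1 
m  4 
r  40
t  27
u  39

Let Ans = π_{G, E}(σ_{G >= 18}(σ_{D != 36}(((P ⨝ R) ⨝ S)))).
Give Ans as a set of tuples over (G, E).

{(18, 3), (18, 40), (28, 1), (28, 4), (29, 1), (29, 4), (30, 3), (30, 40), (36, 1), (36, 4), (38, 1), (38, 4)}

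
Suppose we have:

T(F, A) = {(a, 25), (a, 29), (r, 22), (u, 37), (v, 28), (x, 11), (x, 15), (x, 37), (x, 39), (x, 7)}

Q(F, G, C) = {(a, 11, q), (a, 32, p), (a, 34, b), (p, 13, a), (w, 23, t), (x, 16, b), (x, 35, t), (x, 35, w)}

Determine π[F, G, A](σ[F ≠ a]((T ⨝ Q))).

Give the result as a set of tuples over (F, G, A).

{(x, 16, 11), (x, 16, 15), (x, 16, 37), (x, 16, 39), (x, 16, 7), (x, 35, 11), (x, 35, 15), (x, 35, 37), (x, 35, 39), (x, 35, 7)}

T ⋈ Q (natural join on F): {(a, 25, 11, q), (a, 25, 32, p), (a, 25, 34, b), (a, 29, 11, q), (a, 29, 32, p), (a, 29, 34, b), (x, 11, 16, b), (x, 11, 35, t), (x, 11, 35, w), (x, 15, 16, b), (x, 15, 35, t), (x, 15, 35, w), (x, 37, 16, b), (x, 37, 35, t), (x, 37, 35, w), (x, 39, 16, b), (x, 39, 35, t), (x, 39, 35, w), (x, 7, 16, b), (x, 7, 35, t), (x, 7, 35, w)}
σ[F ≠ a]: keep tuples satisfying F ≠ a → {(x, 11, 16, b), (x, 11, 35, t), (x, 11, 35, w), (x, 15, 16, b), (x, 15, 35, t), (x, 15, 35, w), (x, 37, 16, b), (x, 37, 35, t), (x, 37, 35, w), (x, 39, 16, b), (x, 39, 35, t), (x, 39, 35, w), (x, 7, 16, b), (x, 7, 35, t), (x, 7, 35, w)}
Projecting to F, G, A (5 duplicate(s) eliminated): {(x, 16, 11), (x, 16, 15), (x, 16, 37), (x, 16, 39), (x, 16, 7), (x, 35, 11), (x, 35, 15), (x, 35, 37), (x, 35, 39), (x, 35, 7)}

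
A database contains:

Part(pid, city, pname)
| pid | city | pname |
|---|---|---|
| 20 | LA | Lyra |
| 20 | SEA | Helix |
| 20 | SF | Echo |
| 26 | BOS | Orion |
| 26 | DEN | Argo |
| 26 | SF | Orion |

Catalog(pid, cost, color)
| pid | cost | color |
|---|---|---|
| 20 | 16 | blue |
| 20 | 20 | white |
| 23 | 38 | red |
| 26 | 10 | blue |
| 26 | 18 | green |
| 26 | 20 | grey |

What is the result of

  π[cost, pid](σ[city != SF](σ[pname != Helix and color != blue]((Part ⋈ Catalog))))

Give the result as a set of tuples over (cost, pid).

Part ⋈ Catalog (natural join on pid): {(20, LA, Lyra, 16, blue), (20, LA, Lyra, 20, white), (20, SEA, Helix, 16, blue), (20, SEA, Helix, 20, white), (20, SF, Echo, 16, blue), (20, SF, Echo, 20, white), (26, BOS, Orion, 10, blue), (26, BOS, Orion, 18, green), (26, BOS, Orion, 20, grey), (26, DEN, Argo, 10, blue), (26, DEN, Argo, 18, green), (26, DEN, Argo, 20, grey), (26, SF, Orion, 10, blue), (26, SF, Orion, 18, green), (26, SF, Orion, 20, grey)}
Apply σ_{pname != Helix and color != blue}; surviving tuples: {(20, LA, Lyra, 20, white), (20, SF, Echo, 20, white), (26, BOS, Orion, 18, green), (26, BOS, Orion, 20, grey), (26, DEN, Argo, 18, green), (26, DEN, Argo, 20, grey), (26, SF, Orion, 18, green), (26, SF, Orion, 20, grey)}
Apply σ_{city != SF}; surviving tuples: {(20, LA, Lyra, 20, white), (26, BOS, Orion, 18, green), (26, BOS, Orion, 20, grey), (26, DEN, Argo, 18, green), (26, DEN, Argo, 20, grey)}
π[cost, pid]: project onto (cost, pid) (2 duplicate(s) eliminated) → {(18, 26), (20, 20), (20, 26)}

{(18, 26), (20, 20), (20, 26)}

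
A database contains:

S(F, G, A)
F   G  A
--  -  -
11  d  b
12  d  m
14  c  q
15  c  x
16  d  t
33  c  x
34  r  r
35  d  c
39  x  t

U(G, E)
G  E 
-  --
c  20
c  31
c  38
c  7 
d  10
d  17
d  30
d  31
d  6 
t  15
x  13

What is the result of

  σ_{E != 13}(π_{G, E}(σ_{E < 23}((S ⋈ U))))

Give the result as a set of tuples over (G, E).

{(c, 20), (c, 7), (d, 10), (d, 17), (d, 6)}

Natural join on G: {(11, d, b, 10), (11, d, b, 17), (11, d, b, 30), (11, d, b, 31), (11, d, b, 6), (12, d, m, 10), (12, d, m, 17), (12, d, m, 30), (12, d, m, 31), (12, d, m, 6), (14, c, q, 20), (14, c, q, 31), (14, c, q, 38), (14, c, q, 7), (15, c, x, 20), (15, c, x, 31), (15, c, x, 38), (15, c, x, 7), (16, d, t, 10), (16, d, t, 17), (16, d, t, 30), (16, d, t, 31), (16, d, t, 6), (33, c, x, 20), (33, c, x, 31), (33, c, x, 38), (33, c, x, 7), (35, d, c, 10), (35, d, c, 17), (35, d, c, 30), (35, d, c, 31), (35, d, c, 6), (39, x, t, 13)}
Apply σ_{E < 23}; surviving tuples: {(11, d, b, 10), (11, d, b, 17), (11, d, b, 6), (12, d, m, 10), (12, d, m, 17), (12, d, m, 6), (14, c, q, 20), (14, c, q, 7), (15, c, x, 20), (15, c, x, 7), (16, d, t, 10), (16, d, t, 17), (16, d, t, 6), (33, c, x, 20), (33, c, x, 7), (35, d, c, 10), (35, d, c, 17), (35, d, c, 6), (39, x, t, 13)}
π[G, E]: project onto (G, E) (13 duplicate(s) eliminated) → {(c, 20), (c, 7), (d, 10), (d, 17), (d, 6), (x, 13)}
Apply σ_{E != 13}; surviving tuples: {(c, 20), (c, 7), (d, 10), (d, 17), (d, 6)}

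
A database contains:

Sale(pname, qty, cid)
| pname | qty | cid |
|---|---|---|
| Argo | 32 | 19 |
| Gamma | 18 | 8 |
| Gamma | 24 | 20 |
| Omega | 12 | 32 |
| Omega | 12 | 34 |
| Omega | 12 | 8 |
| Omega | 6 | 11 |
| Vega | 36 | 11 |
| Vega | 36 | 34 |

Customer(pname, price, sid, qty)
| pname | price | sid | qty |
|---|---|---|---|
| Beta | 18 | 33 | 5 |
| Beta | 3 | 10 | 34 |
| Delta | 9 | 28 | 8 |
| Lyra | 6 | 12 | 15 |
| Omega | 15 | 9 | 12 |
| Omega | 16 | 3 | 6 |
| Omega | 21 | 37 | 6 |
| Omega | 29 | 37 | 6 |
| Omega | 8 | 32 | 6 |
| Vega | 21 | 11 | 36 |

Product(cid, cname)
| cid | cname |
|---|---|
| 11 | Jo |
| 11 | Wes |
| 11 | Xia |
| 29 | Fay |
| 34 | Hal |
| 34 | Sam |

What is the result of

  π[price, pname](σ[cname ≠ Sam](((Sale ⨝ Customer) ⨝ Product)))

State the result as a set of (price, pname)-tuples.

{(15, Omega), (16, Omega), (21, Omega), (21, Vega), (29, Omega), (8, Omega)}

Joining Sale and Customer on pname, qty yields {(Omega, 12, 32, 15, 9), (Omega, 12, 34, 15, 9), (Omega, 12, 8, 15, 9), (Omega, 6, 11, 16, 3), (Omega, 6, 11, 21, 37), (Omega, 6, 11, 29, 37), (Omega, 6, 11, 8, 32), (Vega, 36, 11, 21, 11), (Vega, 36, 34, 21, 11)}.
Joining (Sale ⨝ Customer) and Product on cid yields {(Omega, 12, 34, 15, 9, Hal), (Omega, 12, 34, 15, 9, Sam), (Omega, 6, 11, 16, 3, Jo), (Omega, 6, 11, 16, 3, Wes), (Omega, 6, 11, 16, 3, Xia), (Omega, 6, 11, 21, 37, Jo), (Omega, 6, 11, 21, 37, Wes), (Omega, 6, 11, 21, 37, Xia), (Omega, 6, 11, 29, 37, Jo), (Omega, 6, 11, 29, 37, Wes), (Omega, 6, 11, 29, 37, Xia), (Omega, 6, 11, 8, 32, Jo), (Omega, 6, 11, 8, 32, Wes), (Omega, 6, 11, 8, 32, Xia), (Vega, 36, 11, 21, 11, Jo), (Vega, 36, 11, 21, 11, Wes), (Vega, 36, 11, 21, 11, Xia), (Vega, 36, 34, 21, 11, Hal), (Vega, 36, 34, 21, 11, Sam)}.
Filtering on cname ≠ Sam leaves {(Omega, 12, 34, 15, 9, Hal), (Omega, 6, 11, 16, 3, Jo), (Omega, 6, 11, 16, 3, Wes), (Omega, 6, 11, 16, 3, Xia), (Omega, 6, 11, 21, 37, Jo), (Omega, 6, 11, 21, 37, Wes), (Omega, 6, 11, 21, 37, Xia), (Omega, 6, 11, 29, 37, Jo), (Omega, 6, 11, 29, 37, Wes), (Omega, 6, 11, 29, 37, Xia), (Omega, 6, 11, 8, 32, Jo), (Omega, 6, 11, 8, 32, Wes), (Omega, 6, 11, 8, 32, Xia), (Vega, 36, 11, 21, 11, Jo), (Vega, 36, 11, 21, 11, Wes), (Vega, 36, 11, 21, 11, Xia), (Vega, 36, 34, 21, 11, Hal)}.
Projecting to price, pname (11 duplicate(s) eliminated): {(15, Omega), (16, Omega), (21, Omega), (21, Vega), (29, Omega), (8, Omega)}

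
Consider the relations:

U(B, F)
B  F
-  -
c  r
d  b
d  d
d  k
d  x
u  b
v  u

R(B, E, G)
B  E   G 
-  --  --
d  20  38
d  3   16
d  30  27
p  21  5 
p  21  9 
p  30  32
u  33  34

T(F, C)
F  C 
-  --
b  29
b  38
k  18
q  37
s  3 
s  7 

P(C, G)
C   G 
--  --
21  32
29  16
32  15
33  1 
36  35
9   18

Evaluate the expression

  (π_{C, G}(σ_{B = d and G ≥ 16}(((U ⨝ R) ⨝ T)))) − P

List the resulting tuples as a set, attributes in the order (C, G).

{(18, 16), (18, 27), (18, 38), (29, 27), (29, 38), (38, 16), (38, 27), (38, 38)}

Joining U and R on B yields {(d, b, 20, 38), (d, b, 3, 16), (d, b, 30, 27), (d, d, 20, 38), (d, d, 3, 16), (d, d, 30, 27), (d, k, 20, 38), (d, k, 3, 16), (d, k, 30, 27), (d, x, 20, 38), (d, x, 3, 16), (d, x, 30, 27), (u, b, 33, 34)}.
Joining (U ⨝ R) and T on F yields {(d, b, 20, 38, 29), (d, b, 20, 38, 38), (d, b, 3, 16, 29), (d, b, 3, 16, 38), (d, b, 30, 27, 29), (d, b, 30, 27, 38), (d, k, 20, 38, 18), (d, k, 3, 16, 18), (d, k, 30, 27, 18), (u, b, 33, 34, 29), (u, b, 33, 34, 38)}.
Apply σ_{B = d and G ≥ 16}; surviving tuples: {(d, b, 20, 38, 29), (d, b, 20, 38, 38), (d, b, 3, 16, 29), (d, b, 3, 16, 38), (d, b, 30, 27, 29), (d, b, 30, 27, 38), (d, k, 20, 38, 18), (d, k, 3, 16, 18), (d, k, 30, 27, 18)}
π[C, G]: project onto (C, G) → {(18, 16), (18, 27), (18, 38), (29, 16), (29, 27), (29, 38), (38, 16), (38, 27), (38, 38)}
Difference: {(18, 16), (18, 27), (18, 38), (29, 16), (29, 27), (29, 38), (38, 16), (38, 27), (38, 38)} with {(21, 32), (29, 16), (32, 15), (33, 1), (36, 35), (9, 18)} → {(18, 16), (18, 27), (18, 38), (29, 27), (29, 38), (38, 16), (38, 27), (38, 38)}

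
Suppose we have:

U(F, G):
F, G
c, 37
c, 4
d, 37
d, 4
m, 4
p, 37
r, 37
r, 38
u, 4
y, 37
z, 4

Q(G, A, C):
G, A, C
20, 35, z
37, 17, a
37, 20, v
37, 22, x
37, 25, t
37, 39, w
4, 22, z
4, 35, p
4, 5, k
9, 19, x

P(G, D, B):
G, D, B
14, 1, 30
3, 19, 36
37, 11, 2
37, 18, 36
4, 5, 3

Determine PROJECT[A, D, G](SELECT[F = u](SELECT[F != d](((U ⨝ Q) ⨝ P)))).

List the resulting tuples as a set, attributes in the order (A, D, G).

{(22, 5, 4), (35, 5, 4), (5, 5, 4)}

U ⋈ Q (natural join on G): {(c, 37, 17, a), (c, 37, 20, v), (c, 37, 22, x), (c, 37, 25, t), (c, 37, 39, w), (c, 4, 22, z), (c, 4, 35, p), (c, 4, 5, k), (d, 37, 17, a), (d, 37, 20, v), (d, 37, 22, x), (d, 37, 25, t), (d, 37, 39, w), (d, 4, 22, z), (d, 4, 35, p), (d, 4, 5, k), (m, 4, 22, z), (m, 4, 35, p), (m, 4, 5, k), (p, 37, 17, a), (p, 37, 20, v), (p, 37, 22, x), (p, 37, 25, t), (p, 37, 39, w), (r, 37, 17, a), (r, 37, 20, v), (r, 37, 22, x), (r, 37, 25, t), (r, 37, 39, w), (u, 4, 22, z), (u, 4, 35, p), (u, 4, 5, k), (y, 37, 17, a), (y, 37, 20, v), (y, 37, 22, x), (y, 37, 25, t), (y, 37, 39, w), (z, 4, 22, z), (z, 4, 35, p), (z, 4, 5, k)}
(U ⨝ Q) ⋈ P (natural join on G): {(c, 37, 17, a, 11, 2), (c, 37, 17, a, 18, 36), (c, 37, 20, v, 11, 2), (c, 37, 20, v, 18, 36), (c, 37, 22, x, 11, 2), (c, 37, 22, x, 18, 36), (c, 37, 25, t, 11, 2), (c, 37, 25, t, 18, 36), (c, 37, 39, w, 11, 2), (c, 37, 39, w, 18, 36), (c, 4, 22, z, 5, 3), (c, 4, 35, p, 5, 3), (c, 4, 5, k, 5, 3), (d, 37, 17, a, 11, 2), (d, 37, 17, a, 18, 36), (d, 37, 20, v, 11, 2), (d, 37, 20, v, 18, 36), (d, 37, 22, x, 11, 2), (d, 37, 22, x, 18, 36), (d, 37, 25, t, 11, 2), (d, 37, 25, t, 18, 36), (d, 37, 39, w, 11, 2), (d, 37, 39, w, 18, 36), (d, 4, 22, z, 5, 3), (d, 4, 35, p, 5, 3), (d, 4, 5, k, 5, 3), (m, 4, 22, z, 5, 3), (m, 4, 35, p, 5, 3), (m, 4, 5, k, 5, 3), (p, 37, 17, a, 11, 2), (p, 37, 17, a, 18, 36), (p, 37, 20, v, 11, 2), (p, 37, 20, v, 18, 36), (p, 37, 22, x, 11, 2), (p, 37, 22, x, 18, 36), (p, 37, 25, t, 11, 2), (p, 37, 25, t, 18, 36), (p, 37, 39, w, 11, 2), (p, 37, 39, w, 18, 36), (r, 37, 17, a, 11, 2), (r, 37, 17, a, 18, 36), (r, 37, 20, v, 11, 2), (r, 37, 20, v, 18, 36), (r, 37, 22, x, 11, 2), (r, 37, 22, x, 18, 36), (r, 37, 25, t, 11, 2), (r, 37, 25, t, 18, 36), (r, 37, 39, w, 11, 2), (r, 37, 39, w, 18, 36), (u, 4, 22, z, 5, 3), (u, 4, 35, p, 5, 3), (u, 4, 5, k, 5, 3), (y, 37, 17, a, 11, 2), (y, 37, 17, a, 18, 36), (y, 37, 20, v, 11, 2), (y, 37, 20, v, 18, 36), (y, 37, 22, x, 11, 2), (y, 37, 22, x, 18, 36), (y, 37, 25, t, 11, 2), (y, 37, 25, t, 18, 36), (y, 37, 39, w, 11, 2), (y, 37, 39, w, 18, 36), (z, 4, 22, z, 5, 3), (z, 4, 35, p, 5, 3), (z, 4, 5, k, 5, 3)}
Apply σ_{F != d}; surviving tuples: {(c, 37, 17, a, 11, 2), (c, 37, 17, a, 18, 36), (c, 37, 20, v, 11, 2), (c, 37, 20, v, 18, 36), (c, 37, 22, x, 11, 2), (c, 37, 22, x, 18, 36), (c, 37, 25, t, 11, 2), (c, 37, 25, t, 18, 36), (c, 37, 39, w, 11, 2), (c, 37, 39, w, 18, 36), (c, 4, 22, z, 5, 3), (c, 4, 35, p, 5, 3), (c, 4, 5, k, 5, 3), (m, 4, 22, z, 5, 3), (m, 4, 35, p, 5, 3), (m, 4, 5, k, 5, 3), (p, 37, 17, a, 11, 2), (p, 37, 17, a, 18, 36), (p, 37, 20, v, 11, 2), (p, 37, 20, v, 18, 36), (p, 37, 22, x, 11, 2), (p, 37, 22, x, 18, 36), (p, 37, 25, t, 11, 2), (p, 37, 25, t, 18, 36), (p, 37, 39, w, 11, 2), (p, 37, 39, w, 18, 36), (r, 37, 17, a, 11, 2), (r, 37, 17, a, 18, 36), (r, 37, 20, v, 11, 2), (r, 37, 20, v, 18, 36), (r, 37, 22, x, 11, 2), (r, 37, 22, x, 18, 36), (r, 37, 25, t, 11, 2), (r, 37, 25, t, 18, 36), (r, 37, 39, w, 11, 2), (r, 37, 39, w, 18, 36), (u, 4, 22, z, 5, 3), (u, 4, 35, p, 5, 3), (u, 4, 5, k, 5, 3), (y, 37, 17, a, 11, 2), (y, 37, 17, a, 18, 36), (y, 37, 20, v, 11, 2), (y, 37, 20, v, 18, 36), (y, 37, 22, x, 11, 2), (y, 37, 22, x, 18, 36), (y, 37, 25, t, 11, 2), (y, 37, 25, t, 18, 36), (y, 37, 39, w, 11, 2), (y, 37, 39, w, 18, 36), (z, 4, 22, z, 5, 3), (z, 4, 35, p, 5, 3), (z, 4, 5, k, 5, 3)}
Apply σ_{F = u}; surviving tuples: {(u, 4, 22, z, 5, 3), (u, 4, 35, p, 5, 3), (u, 4, 5, k, 5, 3)}
π_{A, D, G} gives {(22, 5, 4), (35, 5, 4), (5, 5, 4)}.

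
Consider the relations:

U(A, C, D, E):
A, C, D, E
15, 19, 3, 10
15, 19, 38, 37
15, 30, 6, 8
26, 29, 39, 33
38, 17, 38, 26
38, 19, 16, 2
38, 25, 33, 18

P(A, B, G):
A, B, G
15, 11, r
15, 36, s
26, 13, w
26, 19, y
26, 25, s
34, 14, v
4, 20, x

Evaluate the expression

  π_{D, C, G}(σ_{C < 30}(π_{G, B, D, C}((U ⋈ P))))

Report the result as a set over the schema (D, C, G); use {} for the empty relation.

Joining U and P on A yields {(15, 19, 3, 10, 11, r), (15, 19, 3, 10, 36, s), (15, 19, 38, 37, 11, r), (15, 19, 38, 37, 36, s), (15, 30, 6, 8, 11, r), (15, 30, 6, 8, 36, s), (26, 29, 39, 33, 13, w), (26, 29, 39, 33, 19, y), (26, 29, 39, 33, 25, s)}.
π_{G, B, D, C} gives {(r, 11, 3, 19), (r, 11, 38, 19), (r, 11, 6, 30), (s, 25, 39, 29), (s, 36, 3, 19), (s, 36, 38, 19), (s, 36, 6, 30), (w, 13, 39, 29), (y, 19, 39, 29)}.
Filtering on C < 30 leaves {(r, 11, 3, 19), (r, 11, 38, 19), (s, 25, 39, 29), (s, 36, 3, 19), (s, 36, 38, 19), (w, 13, 39, 29), (y, 19, 39, 29)}.
π_{D, C, G} gives {(3, 19, r), (3, 19, s), (38, 19, r), (38, 19, s), (39, 29, s), (39, 29, w), (39, 29, y)}.

{(3, 19, r), (3, 19, s), (38, 19, r), (38, 19, s), (39, 29, s), (39, 29, w), (39, 29, y)}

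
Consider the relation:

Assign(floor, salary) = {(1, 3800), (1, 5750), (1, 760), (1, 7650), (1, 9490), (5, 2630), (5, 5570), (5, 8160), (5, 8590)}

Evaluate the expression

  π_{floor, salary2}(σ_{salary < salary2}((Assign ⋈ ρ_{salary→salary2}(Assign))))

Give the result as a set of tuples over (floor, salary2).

{(1, 3800), (1, 5750), (1, 7650), (1, 9490), (5, 5570), (5, 8160), (5, 8590)}

ρ[salary→salary2]: schema becomes (floor, salary2); tuples unchanged.
Natural join on floor: {(1, 3800, 3800), (1, 3800, 5750), (1, 3800, 760), (1, 3800, 7650), (1, 3800, 9490), (1, 5750, 3800), (1, 5750, 5750), (1, 5750, 760), (1, 5750, 7650), (1, 5750, 9490), (1, 760, 3800), (1, 760, 5750), (1, 760, 760), (1, 760, 7650), (1, 760, 9490), (1, 7650, 3800), (1, 7650, 5750), (1, 7650, 760), (1, 7650, 7650), (1, 7650, 9490), (1, 9490, 3800), (1, 9490, 5750), (1, 9490, 760), (1, 9490, 7650), (1, 9490, 9490), (5, 2630, 2630), (5, 2630, 5570), (5, 2630, 8160), (5, 2630, 8590), (5, 5570, 2630), (5, 5570, 5570), (5, 5570, 8160), (5, 5570, 8590), (5, 8160, 2630), (5, 8160, 5570), (5, 8160, 8160), (5, 8160, 8590), (5, 8590, 2630), (5, 8590, 5570), (5, 8590, 8160), (5, 8590, 8590)}
Filtering on salary < salary2 leaves {(1, 3800, 5750), (1, 3800, 7650), (1, 3800, 9490), (1, 5750, 7650), (1, 5750, 9490), (1, 760, 3800), (1, 760, 5750), (1, 760, 7650), (1, 760, 9490), (1, 7650, 9490), (5, 2630, 5570), (5, 2630, 8160), (5, 2630, 8590), (5, 5570, 8160), (5, 5570, 8590), (5, 8160, 8590)}.
Projecting to floor, salary2 (9 duplicate(s) eliminated): {(1, 3800), (1, 5750), (1, 7650), (1, 9490), (5, 5570), (5, 8160), (5, 8590)}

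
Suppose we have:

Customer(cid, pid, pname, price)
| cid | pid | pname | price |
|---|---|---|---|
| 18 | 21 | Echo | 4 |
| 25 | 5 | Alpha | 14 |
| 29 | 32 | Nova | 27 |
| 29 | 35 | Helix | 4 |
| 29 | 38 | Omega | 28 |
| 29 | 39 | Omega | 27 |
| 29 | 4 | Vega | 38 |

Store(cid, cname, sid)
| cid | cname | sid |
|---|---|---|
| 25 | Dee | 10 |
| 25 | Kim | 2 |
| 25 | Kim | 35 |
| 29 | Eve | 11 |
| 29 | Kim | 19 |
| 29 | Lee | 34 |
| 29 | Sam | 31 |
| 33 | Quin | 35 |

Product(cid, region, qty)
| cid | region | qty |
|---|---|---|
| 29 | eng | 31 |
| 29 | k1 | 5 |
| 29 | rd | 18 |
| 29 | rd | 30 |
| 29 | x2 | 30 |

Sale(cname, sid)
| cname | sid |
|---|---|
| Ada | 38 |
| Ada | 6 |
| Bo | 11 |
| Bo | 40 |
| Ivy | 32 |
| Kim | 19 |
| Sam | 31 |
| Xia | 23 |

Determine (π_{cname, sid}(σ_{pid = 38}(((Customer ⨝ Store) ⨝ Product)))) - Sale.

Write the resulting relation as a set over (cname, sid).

{(Eve, 11), (Lee, 34)}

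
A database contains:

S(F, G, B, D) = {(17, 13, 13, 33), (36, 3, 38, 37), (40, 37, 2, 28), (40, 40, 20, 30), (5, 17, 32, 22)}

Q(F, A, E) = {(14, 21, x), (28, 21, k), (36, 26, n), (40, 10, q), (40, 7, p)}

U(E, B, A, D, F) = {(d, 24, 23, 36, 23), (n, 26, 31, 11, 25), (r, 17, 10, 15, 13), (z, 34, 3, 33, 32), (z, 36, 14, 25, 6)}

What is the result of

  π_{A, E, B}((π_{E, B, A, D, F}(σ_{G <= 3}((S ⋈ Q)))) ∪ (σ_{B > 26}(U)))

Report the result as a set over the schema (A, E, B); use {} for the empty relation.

{(14, z, 36), (26, n, 38), (3, z, 34)}

Joining S and Q on F yields {(36, 3, 38, 37, 26, n), (40, 37, 2, 28, 10, q), (40, 37, 2, 28, 7, p), (40, 40, 20, 30, 10, q), (40, 40, 20, 30, 7, p)}.
Filtering on G <= 3 leaves {(36, 3, 38, 37, 26, n)}.
Projecting to E, B, A, D, F: {(n, 38, 26, 37, 36)}
Filtering on B > 26 leaves {(z, 34, 3, 33, 32), (z, 36, 14, 25, 6)}.
Set union of the two operands is {(n, 38, 26, 37, 36), (z, 34, 3, 33, 32), (z, 36, 14, 25, 6)}.
Projecting to A, E, B: {(14, z, 36), (26, n, 38), (3, z, 34)}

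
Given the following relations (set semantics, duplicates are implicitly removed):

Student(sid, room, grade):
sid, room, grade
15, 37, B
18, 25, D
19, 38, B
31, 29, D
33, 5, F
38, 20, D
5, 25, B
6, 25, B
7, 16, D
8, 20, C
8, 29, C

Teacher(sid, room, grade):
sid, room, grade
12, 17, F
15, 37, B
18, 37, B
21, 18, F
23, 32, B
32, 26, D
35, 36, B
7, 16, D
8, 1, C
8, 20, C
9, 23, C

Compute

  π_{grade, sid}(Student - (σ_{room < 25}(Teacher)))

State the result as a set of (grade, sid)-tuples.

{(B, 15), (B, 19), (B, 5), (B, 6), (C, 8), (D, 18), (D, 31), (D, 38), (F, 33)}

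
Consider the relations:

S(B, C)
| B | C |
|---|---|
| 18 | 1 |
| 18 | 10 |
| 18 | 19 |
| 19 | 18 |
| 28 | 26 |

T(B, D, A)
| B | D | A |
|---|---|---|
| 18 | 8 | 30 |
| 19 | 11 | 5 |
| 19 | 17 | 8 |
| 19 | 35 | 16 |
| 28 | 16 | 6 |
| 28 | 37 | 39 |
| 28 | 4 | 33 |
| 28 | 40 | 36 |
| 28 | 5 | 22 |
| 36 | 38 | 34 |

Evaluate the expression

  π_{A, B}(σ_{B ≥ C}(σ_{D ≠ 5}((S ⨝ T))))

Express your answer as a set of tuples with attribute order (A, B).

{(16, 19), (30, 18), (33, 28), (36, 28), (39, 28), (5, 19), (6, 28), (8, 19)}

S ⋈ T (natural join on B): {(18, 1, 8, 30), (18, 10, 8, 30), (18, 19, 8, 30), (19, 18, 11, 5), (19, 18, 17, 8), (19, 18, 35, 16), (28, 26, 16, 6), (28, 26, 37, 39), (28, 26, 4, 33), (28, 26, 40, 36), (28, 26, 5, 22)}
σ[D ≠ 5]: keep tuples satisfying D ≠ 5 → {(18, 1, 8, 30), (18, 10, 8, 30), (18, 19, 8, 30), (19, 18, 11, 5), (19, 18, 17, 8), (19, 18, 35, 16), (28, 26, 16, 6), (28, 26, 37, 39), (28, 26, 4, 33), (28, 26, 40, 36)}
σ[B ≥ C]: keep tuples satisfying B ≥ C → {(18, 1, 8, 30), (18, 10, 8, 30), (19, 18, 11, 5), (19, 18, 17, 8), (19, 18, 35, 16), (28, 26, 16, 6), (28, 26, 37, 39), (28, 26, 4, 33), (28, 26, 40, 36)}
π_{A, B} gives {(16, 19), (30, 18), (33, 28), (36, 28), (39, 28), (5, 19), (6, 28), (8, 19)} (1 duplicate(s) eliminated).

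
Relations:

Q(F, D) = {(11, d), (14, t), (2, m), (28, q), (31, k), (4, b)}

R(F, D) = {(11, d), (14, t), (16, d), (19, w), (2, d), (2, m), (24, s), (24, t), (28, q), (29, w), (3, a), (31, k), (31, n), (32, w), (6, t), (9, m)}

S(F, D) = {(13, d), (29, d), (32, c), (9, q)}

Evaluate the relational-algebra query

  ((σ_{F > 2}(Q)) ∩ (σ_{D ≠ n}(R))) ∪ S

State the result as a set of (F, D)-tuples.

{(11, d), (13, d), (14, t), (28, q), (29, d), (31, k), (32, c), (9, q)}

Selection F > 2: {(11, d), (14, t), (28, q), (31, k), (4, b)}
Selection D ≠ n: {(11, d), (14, t), (16, d), (19, w), (2, d), (2, m), (24, s), (24, t), (28, q), (29, w), (3, a), (31, k), (32, w), (6, t), (9, m)}
Taking the intersection: {(11, d), (14, t), (28, q), (31, k)}
Taking the union: {(11, d), (13, d), (14, t), (28, q), (29, d), (31, k), (32, c), (9, q)}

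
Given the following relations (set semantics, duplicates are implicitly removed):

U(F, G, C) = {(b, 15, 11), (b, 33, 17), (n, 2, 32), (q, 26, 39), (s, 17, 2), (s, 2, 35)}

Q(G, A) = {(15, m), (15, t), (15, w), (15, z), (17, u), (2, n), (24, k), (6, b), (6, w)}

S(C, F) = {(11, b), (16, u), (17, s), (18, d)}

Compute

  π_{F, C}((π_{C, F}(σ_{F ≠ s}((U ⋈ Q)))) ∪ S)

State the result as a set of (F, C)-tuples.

Joining U and Q on G yields {(b, 15, 11, m), (b, 15, 11, t), (b, 15, 11, w), (b, 15, 11, z), (n, 2, 32, n), (s, 17, 2, u), (s, 2, 35, n)}.
Selection F ≠ s: {(b, 15, 11, m), (b, 15, 11, t), (b, 15, 11, w), (b, 15, 11, z), (n, 2, 32, n)}
π[C, F]: project onto (C, F) (3 duplicate(s) eliminated) → {(11, b), (32, n)}
Set union of the two operands is {(11, b), (16, u), (17, s), (18, d), (32, n)}.
π[F, C]: project onto (F, C) → {(b, 11), (d, 18), (n, 32), (s, 17), (u, 16)}

{(b, 11), (d, 18), (n, 32), (s, 17), (u, 16)}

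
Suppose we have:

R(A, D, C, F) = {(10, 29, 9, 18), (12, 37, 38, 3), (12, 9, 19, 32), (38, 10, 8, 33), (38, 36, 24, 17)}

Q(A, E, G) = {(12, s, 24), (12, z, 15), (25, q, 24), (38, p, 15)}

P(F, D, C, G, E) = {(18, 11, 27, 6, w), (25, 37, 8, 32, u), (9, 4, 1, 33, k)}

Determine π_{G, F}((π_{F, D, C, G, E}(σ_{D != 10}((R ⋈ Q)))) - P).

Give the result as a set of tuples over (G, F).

{(15, 17), (15, 3), (15, 32), (24, 3), (24, 32)}

R ⋈ Q (natural join on A): {(12, 37, 38, 3, s, 24), (12, 37, 38, 3, z, 15), (12, 9, 19, 32, s, 24), (12, 9, 19, 32, z, 15), (38, 10, 8, 33, p, 15), (38, 36, 24, 17, p, 15)}
σ[D != 10]: keep tuples satisfying D != 10 → {(12, 37, 38, 3, s, 24), (12, 37, 38, 3, z, 15), (12, 9, 19, 32, s, 24), (12, 9, 19, 32, z, 15), (38, 36, 24, 17, p, 15)}
π[F, D, C, G, E]: project onto (F, D, C, G, E) → {(17, 36, 24, 15, p), (3, 37, 38, 15, z), (3, 37, 38, 24, s), (32, 9, 19, 15, z), (32, 9, 19, 24, s)}
Set difference of the two operands is {(17, 36, 24, 15, p), (3, 37, 38, 15, z), (3, 37, 38, 24, s), (32, 9, 19, 15, z), (32, 9, 19, 24, s)}.
π[G, F]: project onto (G, F) → {(15, 17), (15, 3), (15, 32), (24, 3), (24, 32)}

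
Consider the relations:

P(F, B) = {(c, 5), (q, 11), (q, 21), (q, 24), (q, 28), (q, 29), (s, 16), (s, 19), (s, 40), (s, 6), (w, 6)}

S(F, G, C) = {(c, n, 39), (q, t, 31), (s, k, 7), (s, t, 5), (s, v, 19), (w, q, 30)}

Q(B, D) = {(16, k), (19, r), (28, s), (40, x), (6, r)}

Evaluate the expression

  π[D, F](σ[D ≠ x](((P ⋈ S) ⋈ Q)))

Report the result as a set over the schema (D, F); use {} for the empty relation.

Joining P and S on F yields {(c, 5, n, 39), (q, 11, t, 31), (q, 21, t, 31), (q, 24, t, 31), (q, 28, t, 31), (q, 29, t, 31), (s, 16, k, 7), (s, 16, t, 5), (s, 16, v, 19), (s, 19, k, 7), (s, 19, t, 5), (s, 19, v, 19), (s, 40, k, 7), (s, 40, t, 5), (s, 40, v, 19), (s, 6, k, 7), (s, 6, t, 5), (s, 6, v, 19), (w, 6, q, 30)}.
Joining (P ⋈ S) and Q on B yields {(q, 28, t, 31, s), (s, 16, k, 7, k), (s, 16, t, 5, k), (s, 16, v, 19, k), (s, 19, k, 7, r), (s, 19, t, 5, r), (s, 19, v, 19, r), (s, 40, k, 7, x), (s, 40, t, 5, x), (s, 40, v, 19, x), (s, 6, k, 7, r), (s, 6, t, 5, r), (s, 6, v, 19, r), (w, 6, q, 30, r)}.
σ[D ≠ x]: keep tuples satisfying D ≠ x → {(q, 28, t, 31, s), (s, 16, k, 7, k), (s, 16, t, 5, k), (s, 16, v, 19, k), (s, 19, k, 7, r), (s, 19, t, 5, r), (s, 19, v, 19, r), (s, 6, k, 7, r), (s, 6, t, 5, r), (s, 6, v, 19, r), (w, 6, q, 30, r)}
π_{D, F} gives {(k, s), (r, s), (r, w), (s, q)} (7 duplicate(s) eliminated).

{(k, s), (r, s), (r, w), (s, q)}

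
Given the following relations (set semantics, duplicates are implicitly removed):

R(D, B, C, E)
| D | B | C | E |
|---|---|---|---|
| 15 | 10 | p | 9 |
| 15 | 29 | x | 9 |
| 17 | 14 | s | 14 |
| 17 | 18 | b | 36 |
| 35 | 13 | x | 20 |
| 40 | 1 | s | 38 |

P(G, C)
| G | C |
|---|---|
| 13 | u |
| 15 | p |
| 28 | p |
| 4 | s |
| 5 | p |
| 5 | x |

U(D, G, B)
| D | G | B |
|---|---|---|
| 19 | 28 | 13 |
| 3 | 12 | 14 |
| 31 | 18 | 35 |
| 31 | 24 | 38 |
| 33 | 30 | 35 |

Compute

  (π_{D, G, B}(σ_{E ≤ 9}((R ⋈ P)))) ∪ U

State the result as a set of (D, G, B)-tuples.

{(15, 15, 10), (15, 28, 10), (15, 5, 10), (15, 5, 29), (19, 28, 13), (3, 12, 14), (31, 18, 35), (31, 24, 38), (33, 30, 35)}

Joining R and P on C yields {(15, 10, p, 9, 15), (15, 10, p, 9, 28), (15, 10, p, 9, 5), (15, 29, x, 9, 5), (17, 14, s, 14, 4), (35, 13, x, 20, 5), (40, 1, s, 38, 4)}.
σ[E ≤ 9]: keep tuples satisfying E ≤ 9 → {(15, 10, p, 9, 15), (15, 10, p, 9, 28), (15, 10, p, 9, 5), (15, 29, x, 9, 5)}
π_{D, G, B} gives {(15, 15, 10), (15, 28, 10), (15, 5, 10), (15, 5, 29)}.
Taking the union: {(15, 15, 10), (15, 28, 10), (15, 5, 10), (15, 5, 29), (19, 28, 13), (3, 12, 14), (31, 18, 35), (31, 24, 38), (33, 30, 35)}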